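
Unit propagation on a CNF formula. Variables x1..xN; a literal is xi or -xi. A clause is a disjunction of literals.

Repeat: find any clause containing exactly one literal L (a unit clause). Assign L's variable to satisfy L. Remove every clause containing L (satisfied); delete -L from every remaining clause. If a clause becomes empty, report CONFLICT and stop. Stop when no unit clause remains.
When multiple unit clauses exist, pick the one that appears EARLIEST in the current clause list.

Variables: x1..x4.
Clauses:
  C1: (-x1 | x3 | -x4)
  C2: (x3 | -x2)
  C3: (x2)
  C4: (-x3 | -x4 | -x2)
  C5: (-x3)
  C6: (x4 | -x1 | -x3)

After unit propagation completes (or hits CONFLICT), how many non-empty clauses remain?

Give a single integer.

Answer: 2

Derivation:
unit clause [2] forces x2=T; simplify:
  drop -2 from [3, -2] -> [3]
  drop -2 from [-3, -4, -2] -> [-3, -4]
  satisfied 1 clause(s); 5 remain; assigned so far: [2]
unit clause [3] forces x3=T; simplify:
  drop -3 from [-3, -4] -> [-4]
  drop -3 from [-3] -> [] (empty!)
  drop -3 from [4, -1, -3] -> [4, -1]
  satisfied 2 clause(s); 3 remain; assigned so far: [2, 3]
CONFLICT (empty clause)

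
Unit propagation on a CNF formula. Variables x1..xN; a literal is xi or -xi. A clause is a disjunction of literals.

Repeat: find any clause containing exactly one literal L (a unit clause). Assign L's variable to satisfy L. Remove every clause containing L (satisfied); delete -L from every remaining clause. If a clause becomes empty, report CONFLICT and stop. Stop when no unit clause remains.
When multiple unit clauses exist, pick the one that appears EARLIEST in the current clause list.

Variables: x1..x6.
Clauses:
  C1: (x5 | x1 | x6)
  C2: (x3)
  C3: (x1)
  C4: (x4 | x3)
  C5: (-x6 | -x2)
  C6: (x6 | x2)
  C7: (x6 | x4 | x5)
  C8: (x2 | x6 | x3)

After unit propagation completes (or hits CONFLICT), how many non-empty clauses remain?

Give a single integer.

unit clause [3] forces x3=T; simplify:
  satisfied 3 clause(s); 5 remain; assigned so far: [3]
unit clause [1] forces x1=T; simplify:
  satisfied 2 clause(s); 3 remain; assigned so far: [1, 3]

Answer: 3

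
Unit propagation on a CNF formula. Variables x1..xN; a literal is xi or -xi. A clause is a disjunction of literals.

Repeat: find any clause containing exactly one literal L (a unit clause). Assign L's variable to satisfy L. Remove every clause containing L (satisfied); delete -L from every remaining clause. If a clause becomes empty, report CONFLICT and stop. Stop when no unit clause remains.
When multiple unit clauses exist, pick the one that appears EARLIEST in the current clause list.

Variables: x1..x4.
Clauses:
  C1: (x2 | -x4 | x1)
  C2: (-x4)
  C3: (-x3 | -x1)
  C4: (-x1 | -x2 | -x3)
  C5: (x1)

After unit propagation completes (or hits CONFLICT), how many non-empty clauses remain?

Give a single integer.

unit clause [-4] forces x4=F; simplify:
  satisfied 2 clause(s); 3 remain; assigned so far: [4]
unit clause [1] forces x1=T; simplify:
  drop -1 from [-3, -1] -> [-3]
  drop -1 from [-1, -2, -3] -> [-2, -3]
  satisfied 1 clause(s); 2 remain; assigned so far: [1, 4]
unit clause [-3] forces x3=F; simplify:
  satisfied 2 clause(s); 0 remain; assigned so far: [1, 3, 4]

Answer: 0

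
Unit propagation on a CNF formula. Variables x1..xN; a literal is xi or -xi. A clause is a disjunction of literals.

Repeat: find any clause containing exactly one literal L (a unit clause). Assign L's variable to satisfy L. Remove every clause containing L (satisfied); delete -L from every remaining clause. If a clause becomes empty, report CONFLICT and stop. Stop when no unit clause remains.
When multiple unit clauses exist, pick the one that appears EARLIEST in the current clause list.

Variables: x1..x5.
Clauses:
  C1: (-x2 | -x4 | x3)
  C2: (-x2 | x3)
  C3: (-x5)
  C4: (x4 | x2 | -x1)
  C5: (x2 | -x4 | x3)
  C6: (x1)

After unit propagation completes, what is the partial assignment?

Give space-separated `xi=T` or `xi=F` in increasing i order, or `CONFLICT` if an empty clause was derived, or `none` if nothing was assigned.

Answer: x1=T x5=F

Derivation:
unit clause [-5] forces x5=F; simplify:
  satisfied 1 clause(s); 5 remain; assigned so far: [5]
unit clause [1] forces x1=T; simplify:
  drop -1 from [4, 2, -1] -> [4, 2]
  satisfied 1 clause(s); 4 remain; assigned so far: [1, 5]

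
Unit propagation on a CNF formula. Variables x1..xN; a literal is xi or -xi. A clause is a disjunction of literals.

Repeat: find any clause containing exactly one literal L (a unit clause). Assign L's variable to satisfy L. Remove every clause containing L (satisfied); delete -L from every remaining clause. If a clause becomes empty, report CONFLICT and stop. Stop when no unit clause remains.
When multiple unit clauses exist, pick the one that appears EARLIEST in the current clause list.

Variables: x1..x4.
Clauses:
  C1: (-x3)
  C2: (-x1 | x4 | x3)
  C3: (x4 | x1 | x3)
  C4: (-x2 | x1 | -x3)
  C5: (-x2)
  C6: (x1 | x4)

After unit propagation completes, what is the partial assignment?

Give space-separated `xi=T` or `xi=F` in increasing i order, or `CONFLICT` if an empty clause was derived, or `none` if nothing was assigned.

unit clause [-3] forces x3=F; simplify:
  drop 3 from [-1, 4, 3] -> [-1, 4]
  drop 3 from [4, 1, 3] -> [4, 1]
  satisfied 2 clause(s); 4 remain; assigned so far: [3]
unit clause [-2] forces x2=F; simplify:
  satisfied 1 clause(s); 3 remain; assigned so far: [2, 3]

Answer: x2=F x3=F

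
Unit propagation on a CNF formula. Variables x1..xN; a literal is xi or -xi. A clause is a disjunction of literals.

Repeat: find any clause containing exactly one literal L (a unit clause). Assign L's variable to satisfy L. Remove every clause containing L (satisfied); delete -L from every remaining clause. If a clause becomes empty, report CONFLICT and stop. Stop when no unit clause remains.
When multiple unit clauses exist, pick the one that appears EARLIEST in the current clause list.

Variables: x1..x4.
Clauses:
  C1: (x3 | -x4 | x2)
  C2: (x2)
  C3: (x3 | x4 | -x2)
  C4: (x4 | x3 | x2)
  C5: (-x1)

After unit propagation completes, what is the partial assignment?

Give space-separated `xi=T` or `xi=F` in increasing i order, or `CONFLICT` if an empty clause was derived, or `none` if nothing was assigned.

Answer: x1=F x2=T

Derivation:
unit clause [2] forces x2=T; simplify:
  drop -2 from [3, 4, -2] -> [3, 4]
  satisfied 3 clause(s); 2 remain; assigned so far: [2]
unit clause [-1] forces x1=F; simplify:
  satisfied 1 clause(s); 1 remain; assigned so far: [1, 2]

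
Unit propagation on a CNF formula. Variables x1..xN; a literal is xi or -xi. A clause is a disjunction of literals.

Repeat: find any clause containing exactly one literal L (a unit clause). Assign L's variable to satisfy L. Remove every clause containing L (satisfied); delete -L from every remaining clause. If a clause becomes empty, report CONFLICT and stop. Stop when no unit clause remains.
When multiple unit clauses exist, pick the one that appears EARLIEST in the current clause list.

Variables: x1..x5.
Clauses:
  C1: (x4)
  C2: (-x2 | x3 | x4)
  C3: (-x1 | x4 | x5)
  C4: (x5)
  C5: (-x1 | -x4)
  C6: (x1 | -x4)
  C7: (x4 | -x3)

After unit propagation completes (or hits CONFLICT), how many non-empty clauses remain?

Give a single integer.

unit clause [4] forces x4=T; simplify:
  drop -4 from [-1, -4] -> [-1]
  drop -4 from [1, -4] -> [1]
  satisfied 4 clause(s); 3 remain; assigned so far: [4]
unit clause [5] forces x5=T; simplify:
  satisfied 1 clause(s); 2 remain; assigned so far: [4, 5]
unit clause [-1] forces x1=F; simplify:
  drop 1 from [1] -> [] (empty!)
  satisfied 1 clause(s); 1 remain; assigned so far: [1, 4, 5]
CONFLICT (empty clause)

Answer: 0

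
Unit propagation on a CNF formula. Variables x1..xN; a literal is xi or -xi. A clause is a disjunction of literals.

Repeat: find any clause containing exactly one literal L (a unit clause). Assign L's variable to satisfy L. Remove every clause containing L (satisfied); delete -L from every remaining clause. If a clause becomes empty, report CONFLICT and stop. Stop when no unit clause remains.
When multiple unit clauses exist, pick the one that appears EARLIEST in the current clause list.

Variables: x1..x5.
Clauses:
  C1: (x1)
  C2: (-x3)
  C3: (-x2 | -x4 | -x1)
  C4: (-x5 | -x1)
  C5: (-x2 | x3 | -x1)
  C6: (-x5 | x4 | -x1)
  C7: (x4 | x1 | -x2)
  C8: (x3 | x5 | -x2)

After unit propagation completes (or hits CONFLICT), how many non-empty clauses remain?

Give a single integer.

unit clause [1] forces x1=T; simplify:
  drop -1 from [-2, -4, -1] -> [-2, -4]
  drop -1 from [-5, -1] -> [-5]
  drop -1 from [-2, 3, -1] -> [-2, 3]
  drop -1 from [-5, 4, -1] -> [-5, 4]
  satisfied 2 clause(s); 6 remain; assigned so far: [1]
unit clause [-3] forces x3=F; simplify:
  drop 3 from [-2, 3] -> [-2]
  drop 3 from [3, 5, -2] -> [5, -2]
  satisfied 1 clause(s); 5 remain; assigned so far: [1, 3]
unit clause [-5] forces x5=F; simplify:
  drop 5 from [5, -2] -> [-2]
  satisfied 2 clause(s); 3 remain; assigned so far: [1, 3, 5]
unit clause [-2] forces x2=F; simplify:
  satisfied 3 clause(s); 0 remain; assigned so far: [1, 2, 3, 5]

Answer: 0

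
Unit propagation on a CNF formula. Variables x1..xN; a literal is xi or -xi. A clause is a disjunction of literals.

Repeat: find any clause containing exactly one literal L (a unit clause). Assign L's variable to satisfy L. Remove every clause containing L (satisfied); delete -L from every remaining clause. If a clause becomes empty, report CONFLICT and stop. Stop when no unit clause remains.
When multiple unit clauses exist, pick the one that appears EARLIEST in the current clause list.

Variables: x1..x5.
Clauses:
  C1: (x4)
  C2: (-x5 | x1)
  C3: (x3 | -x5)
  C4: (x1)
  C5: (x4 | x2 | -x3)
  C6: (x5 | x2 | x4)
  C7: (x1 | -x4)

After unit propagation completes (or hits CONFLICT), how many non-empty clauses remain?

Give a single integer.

unit clause [4] forces x4=T; simplify:
  drop -4 from [1, -4] -> [1]
  satisfied 3 clause(s); 4 remain; assigned so far: [4]
unit clause [1] forces x1=T; simplify:
  satisfied 3 clause(s); 1 remain; assigned so far: [1, 4]

Answer: 1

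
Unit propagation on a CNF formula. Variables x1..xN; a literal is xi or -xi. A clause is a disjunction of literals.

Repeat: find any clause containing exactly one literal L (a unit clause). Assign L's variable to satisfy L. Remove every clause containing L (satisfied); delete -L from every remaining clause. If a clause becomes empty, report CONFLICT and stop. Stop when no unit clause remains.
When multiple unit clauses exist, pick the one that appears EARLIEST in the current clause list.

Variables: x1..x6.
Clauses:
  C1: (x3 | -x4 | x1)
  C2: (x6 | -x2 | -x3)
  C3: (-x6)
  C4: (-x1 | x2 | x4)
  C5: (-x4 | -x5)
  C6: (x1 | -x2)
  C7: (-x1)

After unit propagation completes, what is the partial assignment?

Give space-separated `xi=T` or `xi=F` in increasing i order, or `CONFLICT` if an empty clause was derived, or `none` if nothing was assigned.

Answer: x1=F x2=F x6=F

Derivation:
unit clause [-6] forces x6=F; simplify:
  drop 6 from [6, -2, -3] -> [-2, -3]
  satisfied 1 clause(s); 6 remain; assigned so far: [6]
unit clause [-1] forces x1=F; simplify:
  drop 1 from [3, -4, 1] -> [3, -4]
  drop 1 from [1, -2] -> [-2]
  satisfied 2 clause(s); 4 remain; assigned so far: [1, 6]
unit clause [-2] forces x2=F; simplify:
  satisfied 2 clause(s); 2 remain; assigned so far: [1, 2, 6]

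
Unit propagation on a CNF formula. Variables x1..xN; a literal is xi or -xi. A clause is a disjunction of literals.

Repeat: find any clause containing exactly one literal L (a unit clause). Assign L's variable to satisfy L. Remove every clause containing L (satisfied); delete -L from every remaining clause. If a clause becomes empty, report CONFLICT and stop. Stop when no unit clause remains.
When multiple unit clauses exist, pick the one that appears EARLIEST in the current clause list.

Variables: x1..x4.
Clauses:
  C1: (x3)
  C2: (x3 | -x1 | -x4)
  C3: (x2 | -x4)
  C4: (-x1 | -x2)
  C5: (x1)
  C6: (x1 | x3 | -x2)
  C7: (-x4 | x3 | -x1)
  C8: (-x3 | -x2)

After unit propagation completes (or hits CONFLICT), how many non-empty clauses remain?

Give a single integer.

Answer: 0

Derivation:
unit clause [3] forces x3=T; simplify:
  drop -3 from [-3, -2] -> [-2]
  satisfied 4 clause(s); 4 remain; assigned so far: [3]
unit clause [1] forces x1=T; simplify:
  drop -1 from [-1, -2] -> [-2]
  satisfied 1 clause(s); 3 remain; assigned so far: [1, 3]
unit clause [-2] forces x2=F; simplify:
  drop 2 from [2, -4] -> [-4]
  satisfied 2 clause(s); 1 remain; assigned so far: [1, 2, 3]
unit clause [-4] forces x4=F; simplify:
  satisfied 1 clause(s); 0 remain; assigned so far: [1, 2, 3, 4]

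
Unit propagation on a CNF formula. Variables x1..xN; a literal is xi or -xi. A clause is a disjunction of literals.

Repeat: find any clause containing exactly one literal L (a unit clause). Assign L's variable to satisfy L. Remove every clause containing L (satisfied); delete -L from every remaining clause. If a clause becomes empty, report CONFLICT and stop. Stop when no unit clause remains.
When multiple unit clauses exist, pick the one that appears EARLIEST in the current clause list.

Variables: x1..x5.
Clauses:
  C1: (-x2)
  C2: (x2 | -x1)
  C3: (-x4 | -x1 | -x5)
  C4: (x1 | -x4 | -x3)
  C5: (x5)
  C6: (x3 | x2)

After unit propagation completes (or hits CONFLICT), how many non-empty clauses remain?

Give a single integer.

Answer: 0

Derivation:
unit clause [-2] forces x2=F; simplify:
  drop 2 from [2, -1] -> [-1]
  drop 2 from [3, 2] -> [3]
  satisfied 1 clause(s); 5 remain; assigned so far: [2]
unit clause [-1] forces x1=F; simplify:
  drop 1 from [1, -4, -3] -> [-4, -3]
  satisfied 2 clause(s); 3 remain; assigned so far: [1, 2]
unit clause [5] forces x5=T; simplify:
  satisfied 1 clause(s); 2 remain; assigned so far: [1, 2, 5]
unit clause [3] forces x3=T; simplify:
  drop -3 from [-4, -3] -> [-4]
  satisfied 1 clause(s); 1 remain; assigned so far: [1, 2, 3, 5]
unit clause [-4] forces x4=F; simplify:
  satisfied 1 clause(s); 0 remain; assigned so far: [1, 2, 3, 4, 5]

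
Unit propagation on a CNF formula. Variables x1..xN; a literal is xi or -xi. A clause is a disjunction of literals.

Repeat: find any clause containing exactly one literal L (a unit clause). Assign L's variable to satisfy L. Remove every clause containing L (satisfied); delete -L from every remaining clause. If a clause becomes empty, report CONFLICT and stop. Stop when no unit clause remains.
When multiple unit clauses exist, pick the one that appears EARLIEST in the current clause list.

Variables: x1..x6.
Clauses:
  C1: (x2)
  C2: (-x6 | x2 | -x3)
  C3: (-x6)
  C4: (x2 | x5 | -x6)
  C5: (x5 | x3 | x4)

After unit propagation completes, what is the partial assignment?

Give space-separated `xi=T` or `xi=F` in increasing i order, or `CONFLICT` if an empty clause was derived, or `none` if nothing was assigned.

Answer: x2=T x6=F

Derivation:
unit clause [2] forces x2=T; simplify:
  satisfied 3 clause(s); 2 remain; assigned so far: [2]
unit clause [-6] forces x6=F; simplify:
  satisfied 1 clause(s); 1 remain; assigned so far: [2, 6]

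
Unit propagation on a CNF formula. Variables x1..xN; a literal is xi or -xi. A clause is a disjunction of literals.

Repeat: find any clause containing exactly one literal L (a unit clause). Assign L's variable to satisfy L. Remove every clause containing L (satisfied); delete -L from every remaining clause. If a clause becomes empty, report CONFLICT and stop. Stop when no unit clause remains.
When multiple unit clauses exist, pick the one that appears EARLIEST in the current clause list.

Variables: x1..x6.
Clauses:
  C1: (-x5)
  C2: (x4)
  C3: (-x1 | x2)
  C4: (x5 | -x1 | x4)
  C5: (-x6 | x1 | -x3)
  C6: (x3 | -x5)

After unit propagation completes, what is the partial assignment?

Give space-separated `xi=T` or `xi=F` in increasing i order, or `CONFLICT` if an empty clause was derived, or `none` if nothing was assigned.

unit clause [-5] forces x5=F; simplify:
  drop 5 from [5, -1, 4] -> [-1, 4]
  satisfied 2 clause(s); 4 remain; assigned so far: [5]
unit clause [4] forces x4=T; simplify:
  satisfied 2 clause(s); 2 remain; assigned so far: [4, 5]

Answer: x4=T x5=F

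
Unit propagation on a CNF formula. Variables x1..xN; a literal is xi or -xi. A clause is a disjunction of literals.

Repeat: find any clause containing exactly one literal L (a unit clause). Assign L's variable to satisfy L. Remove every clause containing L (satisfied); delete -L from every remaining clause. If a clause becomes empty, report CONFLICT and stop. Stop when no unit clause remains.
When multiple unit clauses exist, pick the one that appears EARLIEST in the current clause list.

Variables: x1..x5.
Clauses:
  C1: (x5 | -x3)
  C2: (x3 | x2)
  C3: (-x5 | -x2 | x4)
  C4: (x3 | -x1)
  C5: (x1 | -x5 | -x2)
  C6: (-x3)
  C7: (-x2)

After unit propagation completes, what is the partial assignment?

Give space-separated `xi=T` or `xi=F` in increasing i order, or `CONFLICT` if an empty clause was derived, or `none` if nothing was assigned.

unit clause [-3] forces x3=F; simplify:
  drop 3 from [3, 2] -> [2]
  drop 3 from [3, -1] -> [-1]
  satisfied 2 clause(s); 5 remain; assigned so far: [3]
unit clause [2] forces x2=T; simplify:
  drop -2 from [-5, -2, 4] -> [-5, 4]
  drop -2 from [1, -5, -2] -> [1, -5]
  drop -2 from [-2] -> [] (empty!)
  satisfied 1 clause(s); 4 remain; assigned so far: [2, 3]
CONFLICT (empty clause)

Answer: CONFLICT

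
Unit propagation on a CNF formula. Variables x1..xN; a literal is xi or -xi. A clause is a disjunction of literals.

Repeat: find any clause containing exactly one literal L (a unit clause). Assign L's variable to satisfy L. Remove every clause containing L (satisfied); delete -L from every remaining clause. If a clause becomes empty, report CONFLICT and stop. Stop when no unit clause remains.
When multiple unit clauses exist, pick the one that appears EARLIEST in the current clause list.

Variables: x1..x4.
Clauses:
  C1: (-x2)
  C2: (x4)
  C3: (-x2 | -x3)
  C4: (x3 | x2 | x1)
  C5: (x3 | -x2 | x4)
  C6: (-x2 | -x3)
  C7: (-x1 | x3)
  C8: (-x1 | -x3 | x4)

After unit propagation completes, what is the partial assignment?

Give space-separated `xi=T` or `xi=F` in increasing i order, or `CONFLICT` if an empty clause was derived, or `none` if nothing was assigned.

Answer: x2=F x4=T

Derivation:
unit clause [-2] forces x2=F; simplify:
  drop 2 from [3, 2, 1] -> [3, 1]
  satisfied 4 clause(s); 4 remain; assigned so far: [2]
unit clause [4] forces x4=T; simplify:
  satisfied 2 clause(s); 2 remain; assigned so far: [2, 4]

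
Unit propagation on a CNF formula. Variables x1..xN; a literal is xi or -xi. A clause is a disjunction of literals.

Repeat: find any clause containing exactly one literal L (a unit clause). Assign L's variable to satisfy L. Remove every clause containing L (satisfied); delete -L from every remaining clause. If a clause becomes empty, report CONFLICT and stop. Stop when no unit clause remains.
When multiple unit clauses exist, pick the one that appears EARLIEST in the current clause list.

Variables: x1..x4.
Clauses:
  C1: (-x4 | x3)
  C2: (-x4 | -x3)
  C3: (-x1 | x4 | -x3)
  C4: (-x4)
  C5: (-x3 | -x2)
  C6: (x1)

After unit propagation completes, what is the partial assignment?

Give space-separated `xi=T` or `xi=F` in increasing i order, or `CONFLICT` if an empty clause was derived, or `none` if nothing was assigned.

Answer: x1=T x3=F x4=F

Derivation:
unit clause [-4] forces x4=F; simplify:
  drop 4 from [-1, 4, -3] -> [-1, -3]
  satisfied 3 clause(s); 3 remain; assigned so far: [4]
unit clause [1] forces x1=T; simplify:
  drop -1 from [-1, -3] -> [-3]
  satisfied 1 clause(s); 2 remain; assigned so far: [1, 4]
unit clause [-3] forces x3=F; simplify:
  satisfied 2 clause(s); 0 remain; assigned so far: [1, 3, 4]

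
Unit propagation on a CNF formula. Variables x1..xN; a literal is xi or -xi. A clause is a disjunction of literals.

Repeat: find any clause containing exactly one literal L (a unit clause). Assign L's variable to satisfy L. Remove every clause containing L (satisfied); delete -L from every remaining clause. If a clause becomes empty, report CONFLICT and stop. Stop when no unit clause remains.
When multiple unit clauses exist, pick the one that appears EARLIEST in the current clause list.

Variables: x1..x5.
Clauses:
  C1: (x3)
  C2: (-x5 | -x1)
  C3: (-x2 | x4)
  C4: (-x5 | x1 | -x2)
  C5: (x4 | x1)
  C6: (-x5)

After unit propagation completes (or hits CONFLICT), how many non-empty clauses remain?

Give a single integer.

unit clause [3] forces x3=T; simplify:
  satisfied 1 clause(s); 5 remain; assigned so far: [3]
unit clause [-5] forces x5=F; simplify:
  satisfied 3 clause(s); 2 remain; assigned so far: [3, 5]

Answer: 2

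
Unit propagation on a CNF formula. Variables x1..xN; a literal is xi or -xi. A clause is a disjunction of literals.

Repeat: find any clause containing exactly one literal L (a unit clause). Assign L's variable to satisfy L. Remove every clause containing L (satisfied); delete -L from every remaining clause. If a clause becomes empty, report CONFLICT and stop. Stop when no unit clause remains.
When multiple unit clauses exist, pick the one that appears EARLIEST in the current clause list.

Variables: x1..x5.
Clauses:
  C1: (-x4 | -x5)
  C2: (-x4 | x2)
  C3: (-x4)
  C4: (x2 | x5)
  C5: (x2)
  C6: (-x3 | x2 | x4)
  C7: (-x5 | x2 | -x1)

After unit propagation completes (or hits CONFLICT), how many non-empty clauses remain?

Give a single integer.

unit clause [-4] forces x4=F; simplify:
  drop 4 from [-3, 2, 4] -> [-3, 2]
  satisfied 3 clause(s); 4 remain; assigned so far: [4]
unit clause [2] forces x2=T; simplify:
  satisfied 4 clause(s); 0 remain; assigned so far: [2, 4]

Answer: 0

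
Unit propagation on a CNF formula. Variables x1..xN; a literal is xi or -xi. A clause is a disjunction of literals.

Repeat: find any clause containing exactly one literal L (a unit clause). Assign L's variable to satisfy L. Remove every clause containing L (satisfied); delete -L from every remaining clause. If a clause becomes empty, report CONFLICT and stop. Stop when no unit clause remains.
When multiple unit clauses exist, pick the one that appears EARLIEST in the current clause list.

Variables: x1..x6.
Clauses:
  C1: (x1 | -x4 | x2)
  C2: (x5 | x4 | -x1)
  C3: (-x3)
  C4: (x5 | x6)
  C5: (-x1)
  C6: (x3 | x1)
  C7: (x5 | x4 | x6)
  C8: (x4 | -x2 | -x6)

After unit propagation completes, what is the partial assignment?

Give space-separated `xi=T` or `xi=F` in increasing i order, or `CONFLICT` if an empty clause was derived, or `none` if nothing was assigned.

unit clause [-3] forces x3=F; simplify:
  drop 3 from [3, 1] -> [1]
  satisfied 1 clause(s); 7 remain; assigned so far: [3]
unit clause [-1] forces x1=F; simplify:
  drop 1 from [1, -4, 2] -> [-4, 2]
  drop 1 from [1] -> [] (empty!)
  satisfied 2 clause(s); 5 remain; assigned so far: [1, 3]
CONFLICT (empty clause)

Answer: CONFLICT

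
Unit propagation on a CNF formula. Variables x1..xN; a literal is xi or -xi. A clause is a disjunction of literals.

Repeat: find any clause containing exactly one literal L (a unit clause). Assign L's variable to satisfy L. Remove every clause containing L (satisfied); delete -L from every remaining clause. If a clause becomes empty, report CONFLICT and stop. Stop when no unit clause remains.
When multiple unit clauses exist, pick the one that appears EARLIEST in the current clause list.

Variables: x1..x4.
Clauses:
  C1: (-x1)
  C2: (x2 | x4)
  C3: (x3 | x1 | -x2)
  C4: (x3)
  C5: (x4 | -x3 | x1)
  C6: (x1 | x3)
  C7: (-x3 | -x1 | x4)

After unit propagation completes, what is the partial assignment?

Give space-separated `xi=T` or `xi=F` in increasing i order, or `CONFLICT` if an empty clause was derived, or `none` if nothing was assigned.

Answer: x1=F x3=T x4=T

Derivation:
unit clause [-1] forces x1=F; simplify:
  drop 1 from [3, 1, -2] -> [3, -2]
  drop 1 from [4, -3, 1] -> [4, -3]
  drop 1 from [1, 3] -> [3]
  satisfied 2 clause(s); 5 remain; assigned so far: [1]
unit clause [3] forces x3=T; simplify:
  drop -3 from [4, -3] -> [4]
  satisfied 3 clause(s); 2 remain; assigned so far: [1, 3]
unit clause [4] forces x4=T; simplify:
  satisfied 2 clause(s); 0 remain; assigned so far: [1, 3, 4]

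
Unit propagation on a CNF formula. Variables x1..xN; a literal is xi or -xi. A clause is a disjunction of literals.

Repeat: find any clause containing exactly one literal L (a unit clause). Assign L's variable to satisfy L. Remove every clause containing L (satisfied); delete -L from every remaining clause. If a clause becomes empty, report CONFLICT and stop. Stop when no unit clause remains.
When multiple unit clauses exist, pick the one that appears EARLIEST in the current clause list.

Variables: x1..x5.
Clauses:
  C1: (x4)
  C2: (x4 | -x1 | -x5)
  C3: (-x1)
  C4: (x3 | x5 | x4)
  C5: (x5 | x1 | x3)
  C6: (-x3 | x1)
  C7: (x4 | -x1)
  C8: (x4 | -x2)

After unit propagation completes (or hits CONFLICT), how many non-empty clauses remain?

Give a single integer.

Answer: 0

Derivation:
unit clause [4] forces x4=T; simplify:
  satisfied 5 clause(s); 3 remain; assigned so far: [4]
unit clause [-1] forces x1=F; simplify:
  drop 1 from [5, 1, 3] -> [5, 3]
  drop 1 from [-3, 1] -> [-3]
  satisfied 1 clause(s); 2 remain; assigned so far: [1, 4]
unit clause [-3] forces x3=F; simplify:
  drop 3 from [5, 3] -> [5]
  satisfied 1 clause(s); 1 remain; assigned so far: [1, 3, 4]
unit clause [5] forces x5=T; simplify:
  satisfied 1 clause(s); 0 remain; assigned so far: [1, 3, 4, 5]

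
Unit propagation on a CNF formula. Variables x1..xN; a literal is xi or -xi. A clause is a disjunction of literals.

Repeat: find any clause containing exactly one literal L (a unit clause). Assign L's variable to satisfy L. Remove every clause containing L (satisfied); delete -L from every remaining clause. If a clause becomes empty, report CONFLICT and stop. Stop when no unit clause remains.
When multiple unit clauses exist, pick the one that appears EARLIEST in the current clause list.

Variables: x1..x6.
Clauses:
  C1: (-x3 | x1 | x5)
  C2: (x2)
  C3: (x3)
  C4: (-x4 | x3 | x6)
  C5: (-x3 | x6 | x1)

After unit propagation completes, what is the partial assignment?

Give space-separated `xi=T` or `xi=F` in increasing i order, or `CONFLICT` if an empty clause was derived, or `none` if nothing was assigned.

unit clause [2] forces x2=T; simplify:
  satisfied 1 clause(s); 4 remain; assigned so far: [2]
unit clause [3] forces x3=T; simplify:
  drop -3 from [-3, 1, 5] -> [1, 5]
  drop -3 from [-3, 6, 1] -> [6, 1]
  satisfied 2 clause(s); 2 remain; assigned so far: [2, 3]

Answer: x2=T x3=T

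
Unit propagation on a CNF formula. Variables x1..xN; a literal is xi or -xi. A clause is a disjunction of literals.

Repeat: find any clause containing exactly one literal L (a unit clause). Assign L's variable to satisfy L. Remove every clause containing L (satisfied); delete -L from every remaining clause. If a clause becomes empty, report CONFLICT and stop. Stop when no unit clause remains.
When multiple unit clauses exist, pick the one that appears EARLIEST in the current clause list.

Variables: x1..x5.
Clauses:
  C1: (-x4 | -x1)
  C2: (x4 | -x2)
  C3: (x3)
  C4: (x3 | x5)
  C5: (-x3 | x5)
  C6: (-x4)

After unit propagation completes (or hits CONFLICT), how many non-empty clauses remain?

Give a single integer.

Answer: 0

Derivation:
unit clause [3] forces x3=T; simplify:
  drop -3 from [-3, 5] -> [5]
  satisfied 2 clause(s); 4 remain; assigned so far: [3]
unit clause [5] forces x5=T; simplify:
  satisfied 1 clause(s); 3 remain; assigned so far: [3, 5]
unit clause [-4] forces x4=F; simplify:
  drop 4 from [4, -2] -> [-2]
  satisfied 2 clause(s); 1 remain; assigned so far: [3, 4, 5]
unit clause [-2] forces x2=F; simplify:
  satisfied 1 clause(s); 0 remain; assigned so far: [2, 3, 4, 5]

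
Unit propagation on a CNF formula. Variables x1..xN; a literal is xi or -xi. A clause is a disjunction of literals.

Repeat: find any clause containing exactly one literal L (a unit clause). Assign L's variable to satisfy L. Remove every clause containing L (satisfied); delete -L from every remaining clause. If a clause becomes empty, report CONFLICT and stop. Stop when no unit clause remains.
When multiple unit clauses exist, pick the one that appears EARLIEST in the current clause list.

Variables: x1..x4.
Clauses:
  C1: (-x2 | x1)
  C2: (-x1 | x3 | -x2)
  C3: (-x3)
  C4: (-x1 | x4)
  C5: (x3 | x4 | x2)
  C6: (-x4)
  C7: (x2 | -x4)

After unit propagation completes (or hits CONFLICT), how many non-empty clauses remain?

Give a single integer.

unit clause [-3] forces x3=F; simplify:
  drop 3 from [-1, 3, -2] -> [-1, -2]
  drop 3 from [3, 4, 2] -> [4, 2]
  satisfied 1 clause(s); 6 remain; assigned so far: [3]
unit clause [-4] forces x4=F; simplify:
  drop 4 from [-1, 4] -> [-1]
  drop 4 from [4, 2] -> [2]
  satisfied 2 clause(s); 4 remain; assigned so far: [3, 4]
unit clause [-1] forces x1=F; simplify:
  drop 1 from [-2, 1] -> [-2]
  satisfied 2 clause(s); 2 remain; assigned so far: [1, 3, 4]
unit clause [-2] forces x2=F; simplify:
  drop 2 from [2] -> [] (empty!)
  satisfied 1 clause(s); 1 remain; assigned so far: [1, 2, 3, 4]
CONFLICT (empty clause)

Answer: 0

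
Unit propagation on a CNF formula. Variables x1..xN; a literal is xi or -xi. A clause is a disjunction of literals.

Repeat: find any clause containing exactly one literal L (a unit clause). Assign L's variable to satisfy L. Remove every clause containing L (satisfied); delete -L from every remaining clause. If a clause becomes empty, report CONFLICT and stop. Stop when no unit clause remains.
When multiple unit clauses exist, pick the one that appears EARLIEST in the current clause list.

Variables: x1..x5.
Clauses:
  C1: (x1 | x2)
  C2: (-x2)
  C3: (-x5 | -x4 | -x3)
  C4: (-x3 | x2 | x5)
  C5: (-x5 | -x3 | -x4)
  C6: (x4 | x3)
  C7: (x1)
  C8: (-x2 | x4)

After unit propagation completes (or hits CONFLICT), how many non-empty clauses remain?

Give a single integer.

Answer: 4

Derivation:
unit clause [-2] forces x2=F; simplify:
  drop 2 from [1, 2] -> [1]
  drop 2 from [-3, 2, 5] -> [-3, 5]
  satisfied 2 clause(s); 6 remain; assigned so far: [2]
unit clause [1] forces x1=T; simplify:
  satisfied 2 clause(s); 4 remain; assigned so far: [1, 2]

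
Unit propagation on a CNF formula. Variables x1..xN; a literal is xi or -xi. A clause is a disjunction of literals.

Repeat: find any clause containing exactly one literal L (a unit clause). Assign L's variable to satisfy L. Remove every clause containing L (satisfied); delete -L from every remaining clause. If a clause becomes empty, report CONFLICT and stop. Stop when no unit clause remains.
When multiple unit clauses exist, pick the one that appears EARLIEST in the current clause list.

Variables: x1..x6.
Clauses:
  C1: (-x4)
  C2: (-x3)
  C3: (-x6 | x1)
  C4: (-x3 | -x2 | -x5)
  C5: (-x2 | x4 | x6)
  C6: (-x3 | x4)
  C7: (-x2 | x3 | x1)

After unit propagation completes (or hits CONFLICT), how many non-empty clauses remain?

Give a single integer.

Answer: 3

Derivation:
unit clause [-4] forces x4=F; simplify:
  drop 4 from [-2, 4, 6] -> [-2, 6]
  drop 4 from [-3, 4] -> [-3]
  satisfied 1 clause(s); 6 remain; assigned so far: [4]
unit clause [-3] forces x3=F; simplify:
  drop 3 from [-2, 3, 1] -> [-2, 1]
  satisfied 3 clause(s); 3 remain; assigned so far: [3, 4]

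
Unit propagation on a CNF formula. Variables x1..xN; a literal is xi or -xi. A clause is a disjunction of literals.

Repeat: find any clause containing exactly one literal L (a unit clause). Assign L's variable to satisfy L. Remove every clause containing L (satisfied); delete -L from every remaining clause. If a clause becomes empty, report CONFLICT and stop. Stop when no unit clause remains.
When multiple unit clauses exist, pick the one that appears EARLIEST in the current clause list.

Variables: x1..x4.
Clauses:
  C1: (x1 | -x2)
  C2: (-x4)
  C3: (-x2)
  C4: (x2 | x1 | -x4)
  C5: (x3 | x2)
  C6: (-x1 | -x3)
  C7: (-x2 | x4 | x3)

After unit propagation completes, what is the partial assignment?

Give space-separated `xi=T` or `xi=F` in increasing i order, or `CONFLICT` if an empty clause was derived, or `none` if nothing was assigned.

Answer: x1=F x2=F x3=T x4=F

Derivation:
unit clause [-4] forces x4=F; simplify:
  drop 4 from [-2, 4, 3] -> [-2, 3]
  satisfied 2 clause(s); 5 remain; assigned so far: [4]
unit clause [-2] forces x2=F; simplify:
  drop 2 from [3, 2] -> [3]
  satisfied 3 clause(s); 2 remain; assigned so far: [2, 4]
unit clause [3] forces x3=T; simplify:
  drop -3 from [-1, -3] -> [-1]
  satisfied 1 clause(s); 1 remain; assigned so far: [2, 3, 4]
unit clause [-1] forces x1=F; simplify:
  satisfied 1 clause(s); 0 remain; assigned so far: [1, 2, 3, 4]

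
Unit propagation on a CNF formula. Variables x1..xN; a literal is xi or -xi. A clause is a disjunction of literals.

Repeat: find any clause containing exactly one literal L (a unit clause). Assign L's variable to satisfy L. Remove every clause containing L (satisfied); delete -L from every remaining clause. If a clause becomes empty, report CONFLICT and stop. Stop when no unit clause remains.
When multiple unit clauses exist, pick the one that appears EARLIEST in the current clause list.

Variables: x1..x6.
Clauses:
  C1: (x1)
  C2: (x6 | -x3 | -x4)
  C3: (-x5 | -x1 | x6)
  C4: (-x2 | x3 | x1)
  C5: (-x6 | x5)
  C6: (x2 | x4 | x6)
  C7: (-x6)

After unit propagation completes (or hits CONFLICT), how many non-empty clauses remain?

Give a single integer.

unit clause [1] forces x1=T; simplify:
  drop -1 from [-5, -1, 6] -> [-5, 6]
  satisfied 2 clause(s); 5 remain; assigned so far: [1]
unit clause [-6] forces x6=F; simplify:
  drop 6 from [6, -3, -4] -> [-3, -4]
  drop 6 from [-5, 6] -> [-5]
  drop 6 from [2, 4, 6] -> [2, 4]
  satisfied 2 clause(s); 3 remain; assigned so far: [1, 6]
unit clause [-5] forces x5=F; simplify:
  satisfied 1 clause(s); 2 remain; assigned so far: [1, 5, 6]

Answer: 2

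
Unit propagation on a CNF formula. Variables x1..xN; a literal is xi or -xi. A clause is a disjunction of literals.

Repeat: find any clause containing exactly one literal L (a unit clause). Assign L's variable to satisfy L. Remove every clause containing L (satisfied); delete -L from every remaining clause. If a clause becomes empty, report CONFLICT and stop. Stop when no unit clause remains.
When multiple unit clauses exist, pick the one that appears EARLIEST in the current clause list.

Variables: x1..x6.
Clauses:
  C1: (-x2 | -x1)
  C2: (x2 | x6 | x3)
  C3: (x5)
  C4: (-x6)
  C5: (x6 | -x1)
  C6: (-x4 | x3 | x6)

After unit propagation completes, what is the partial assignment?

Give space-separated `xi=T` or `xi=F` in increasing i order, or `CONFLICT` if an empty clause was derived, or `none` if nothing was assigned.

Answer: x1=F x5=T x6=F

Derivation:
unit clause [5] forces x5=T; simplify:
  satisfied 1 clause(s); 5 remain; assigned so far: [5]
unit clause [-6] forces x6=F; simplify:
  drop 6 from [2, 6, 3] -> [2, 3]
  drop 6 from [6, -1] -> [-1]
  drop 6 from [-4, 3, 6] -> [-4, 3]
  satisfied 1 clause(s); 4 remain; assigned so far: [5, 6]
unit clause [-1] forces x1=F; simplify:
  satisfied 2 clause(s); 2 remain; assigned so far: [1, 5, 6]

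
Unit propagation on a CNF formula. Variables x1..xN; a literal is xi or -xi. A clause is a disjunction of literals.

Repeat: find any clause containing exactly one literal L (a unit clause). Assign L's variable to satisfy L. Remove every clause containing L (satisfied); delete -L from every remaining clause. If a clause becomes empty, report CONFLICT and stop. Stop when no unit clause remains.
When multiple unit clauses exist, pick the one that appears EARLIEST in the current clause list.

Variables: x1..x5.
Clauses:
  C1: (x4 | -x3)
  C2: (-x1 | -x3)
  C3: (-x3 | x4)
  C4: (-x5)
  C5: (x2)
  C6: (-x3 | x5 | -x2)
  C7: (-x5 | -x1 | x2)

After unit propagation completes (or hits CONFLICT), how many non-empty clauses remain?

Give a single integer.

Answer: 0

Derivation:
unit clause [-5] forces x5=F; simplify:
  drop 5 from [-3, 5, -2] -> [-3, -2]
  satisfied 2 clause(s); 5 remain; assigned so far: [5]
unit clause [2] forces x2=T; simplify:
  drop -2 from [-3, -2] -> [-3]
  satisfied 1 clause(s); 4 remain; assigned so far: [2, 5]
unit clause [-3] forces x3=F; simplify:
  satisfied 4 clause(s); 0 remain; assigned so far: [2, 3, 5]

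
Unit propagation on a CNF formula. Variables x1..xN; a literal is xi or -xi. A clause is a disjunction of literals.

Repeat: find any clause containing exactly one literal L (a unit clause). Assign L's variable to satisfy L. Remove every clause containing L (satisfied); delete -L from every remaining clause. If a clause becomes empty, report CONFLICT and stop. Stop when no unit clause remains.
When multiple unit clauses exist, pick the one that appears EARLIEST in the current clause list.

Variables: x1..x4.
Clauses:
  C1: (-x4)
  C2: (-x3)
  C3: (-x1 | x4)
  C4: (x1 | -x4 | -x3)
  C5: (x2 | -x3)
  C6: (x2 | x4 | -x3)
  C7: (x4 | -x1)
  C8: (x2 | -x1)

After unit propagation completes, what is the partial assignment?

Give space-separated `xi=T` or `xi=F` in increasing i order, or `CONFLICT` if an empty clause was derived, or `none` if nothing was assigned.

Answer: x1=F x3=F x4=F

Derivation:
unit clause [-4] forces x4=F; simplify:
  drop 4 from [-1, 4] -> [-1]
  drop 4 from [2, 4, -3] -> [2, -3]
  drop 4 from [4, -1] -> [-1]
  satisfied 2 clause(s); 6 remain; assigned so far: [4]
unit clause [-3] forces x3=F; simplify:
  satisfied 3 clause(s); 3 remain; assigned so far: [3, 4]
unit clause [-1] forces x1=F; simplify:
  satisfied 3 clause(s); 0 remain; assigned so far: [1, 3, 4]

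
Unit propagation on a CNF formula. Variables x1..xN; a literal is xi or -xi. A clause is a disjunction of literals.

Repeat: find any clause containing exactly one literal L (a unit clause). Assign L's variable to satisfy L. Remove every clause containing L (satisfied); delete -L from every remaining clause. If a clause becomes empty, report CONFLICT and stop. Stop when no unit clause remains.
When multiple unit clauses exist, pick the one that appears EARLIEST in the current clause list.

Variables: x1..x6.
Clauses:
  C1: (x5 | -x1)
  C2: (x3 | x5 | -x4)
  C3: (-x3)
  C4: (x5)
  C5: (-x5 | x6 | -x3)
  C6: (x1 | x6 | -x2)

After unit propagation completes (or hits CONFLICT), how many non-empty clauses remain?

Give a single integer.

Answer: 1

Derivation:
unit clause [-3] forces x3=F; simplify:
  drop 3 from [3, 5, -4] -> [5, -4]
  satisfied 2 clause(s); 4 remain; assigned so far: [3]
unit clause [5] forces x5=T; simplify:
  satisfied 3 clause(s); 1 remain; assigned so far: [3, 5]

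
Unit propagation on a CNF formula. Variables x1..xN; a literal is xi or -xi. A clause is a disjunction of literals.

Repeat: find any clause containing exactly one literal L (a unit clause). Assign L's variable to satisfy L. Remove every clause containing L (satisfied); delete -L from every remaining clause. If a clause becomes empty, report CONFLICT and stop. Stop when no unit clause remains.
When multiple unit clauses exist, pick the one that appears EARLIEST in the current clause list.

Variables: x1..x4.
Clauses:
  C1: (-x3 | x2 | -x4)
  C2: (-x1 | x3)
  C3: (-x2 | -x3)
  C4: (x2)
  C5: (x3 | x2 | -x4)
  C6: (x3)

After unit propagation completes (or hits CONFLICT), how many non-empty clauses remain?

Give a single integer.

unit clause [2] forces x2=T; simplify:
  drop -2 from [-2, -3] -> [-3]
  satisfied 3 clause(s); 3 remain; assigned so far: [2]
unit clause [-3] forces x3=F; simplify:
  drop 3 from [-1, 3] -> [-1]
  drop 3 from [3] -> [] (empty!)
  satisfied 1 clause(s); 2 remain; assigned so far: [2, 3]
CONFLICT (empty clause)

Answer: 1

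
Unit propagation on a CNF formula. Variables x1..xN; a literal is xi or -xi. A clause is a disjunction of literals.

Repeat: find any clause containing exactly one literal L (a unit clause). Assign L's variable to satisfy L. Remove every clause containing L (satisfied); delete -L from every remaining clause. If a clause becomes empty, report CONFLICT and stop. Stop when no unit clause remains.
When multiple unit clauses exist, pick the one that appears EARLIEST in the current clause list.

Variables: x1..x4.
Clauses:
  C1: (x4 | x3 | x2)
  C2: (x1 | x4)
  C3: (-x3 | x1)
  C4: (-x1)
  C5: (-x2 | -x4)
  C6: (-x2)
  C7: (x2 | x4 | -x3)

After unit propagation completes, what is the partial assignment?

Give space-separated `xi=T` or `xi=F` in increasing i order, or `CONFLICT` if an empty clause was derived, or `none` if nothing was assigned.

Answer: x1=F x2=F x3=F x4=T

Derivation:
unit clause [-1] forces x1=F; simplify:
  drop 1 from [1, 4] -> [4]
  drop 1 from [-3, 1] -> [-3]
  satisfied 1 clause(s); 6 remain; assigned so far: [1]
unit clause [4] forces x4=T; simplify:
  drop -4 from [-2, -4] -> [-2]
  satisfied 3 clause(s); 3 remain; assigned so far: [1, 4]
unit clause [-3] forces x3=F; simplify:
  satisfied 1 clause(s); 2 remain; assigned so far: [1, 3, 4]
unit clause [-2] forces x2=F; simplify:
  satisfied 2 clause(s); 0 remain; assigned so far: [1, 2, 3, 4]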